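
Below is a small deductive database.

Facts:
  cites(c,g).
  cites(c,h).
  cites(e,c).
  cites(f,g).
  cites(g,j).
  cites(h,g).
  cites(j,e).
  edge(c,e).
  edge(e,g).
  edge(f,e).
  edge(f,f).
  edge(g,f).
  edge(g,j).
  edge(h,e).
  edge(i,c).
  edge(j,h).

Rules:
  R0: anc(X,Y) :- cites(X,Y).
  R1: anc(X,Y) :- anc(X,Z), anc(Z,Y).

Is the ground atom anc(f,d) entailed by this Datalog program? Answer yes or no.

no

round 1: derive anc(c,g) via R0 from cites(c,g)
round 1: derive anc(c,h) via R0 from cites(c,h)
round 1: derive anc(e,c) via R0 from cites(e,c)
round 1: derive anc(f,g) via R0 from cites(f,g)
round 1: derive anc(g,j) via R0 from cites(g,j)
round 1: derive anc(h,g) via R0 from cites(h,g)
round 1: derive anc(j,e) via R0 from cites(j,e)
round 2: derive anc(c,j) via R1 from anc(c,g), anc(g,j)
round 2: derive anc(e,g) via R1 from anc(e,c), anc(c,g)
round 2: derive anc(e,h) via R1 from anc(e,c), anc(c,h)
round 2: derive anc(f,j) via R1 from anc(f,g), anc(g,j)
round 2: derive anc(g,e) via R1 from anc(g,j), anc(j,e)
round 2: derive anc(h,j) via R1 from anc(h,g), anc(g,j)
round 2: derive anc(j,c) via R1 from anc(j,e), anc(e,c)
round 3: derive anc(c,c) via R1 from anc(c,j), anc(j,c)
round 3: derive anc(c,e) via R1 from anc(c,g), anc(g,e)
round 3: derive anc(e,e) via R1 from anc(e,g), anc(g,e)
round 3: derive anc(e,j) via R1 from anc(e,c), anc(c,j)
round 3: derive anc(f,c) via R1 from anc(f,j), anc(j,c)
round 3: derive anc(f,e) via R1 from anc(f,g), anc(g,e)
round 3: derive anc(g,c) via R1 from anc(g,e), anc(e,c)
round 3: derive anc(g,g) via R1 from anc(g,e), anc(e,g)
round 3: derive anc(g,h) via R1 from anc(g,e), anc(e,h)
round 3: derive anc(h,c) via R1 from anc(h,j), anc(j,c)
round 3: derive anc(h,e) via R1 from anc(h,g), anc(g,e)
round 3: derive anc(j,g) via R1 from anc(j,c), anc(c,g)
round 3: derive anc(j,h) via R1 from anc(j,c), anc(c,h)
round 3: derive anc(j,j) via R1 from anc(j,c), anc(c,j)
round 4: derive anc(f,h) via R1 from anc(f,c), anc(c,h)
round 4: derive anc(h,h) via R1 from anc(h,c), anc(c,h)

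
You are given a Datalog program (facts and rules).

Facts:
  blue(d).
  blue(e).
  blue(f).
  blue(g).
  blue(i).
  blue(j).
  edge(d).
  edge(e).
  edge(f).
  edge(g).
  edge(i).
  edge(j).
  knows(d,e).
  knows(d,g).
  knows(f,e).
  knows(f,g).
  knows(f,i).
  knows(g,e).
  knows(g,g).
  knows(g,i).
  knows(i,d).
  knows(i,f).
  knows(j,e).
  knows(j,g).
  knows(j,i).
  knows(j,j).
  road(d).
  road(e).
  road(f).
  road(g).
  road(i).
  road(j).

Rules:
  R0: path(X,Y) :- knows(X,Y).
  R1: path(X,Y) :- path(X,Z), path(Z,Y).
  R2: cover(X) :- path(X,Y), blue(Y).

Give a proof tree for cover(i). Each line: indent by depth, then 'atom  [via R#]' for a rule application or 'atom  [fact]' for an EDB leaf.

round 1: derive path(d,e) via R0 from knows(d,e)
round 1: derive path(d,g) via R0 from knows(d,g)
round 1: derive path(f,e) via R0 from knows(f,e)
round 1: derive path(f,g) via R0 from knows(f,g)
round 1: derive path(f,i) via R0 from knows(f,i)
round 1: derive path(g,e) via R0 from knows(g,e)
round 1: derive path(g,g) via R0 from knows(g,g)
round 1: derive path(g,i) via R0 from knows(g,i)
round 1: derive path(i,d) via R0 from knows(i,d)
round 1: derive path(i,f) via R0 from knows(i,f)
round 1: derive path(j,e) via R0 from knows(j,e)
round 1: derive path(j,g) via R0 from knows(j,g)
round 1: derive path(j,i) via R0 from knows(j,i)
round 1: derive path(j,j) via R0 from knows(j,j)
round 2: derive path(d,i) via R1 from path(d,g), path(g,i)
round 2: derive path(f,d) via R1 from path(f,i), path(i,d)
round 2: derive path(f,f) via R1 from path(f,i), path(i,f)
round 2: derive path(g,d) via R1 from path(g,i), path(i,d)
round 2: derive path(g,f) via R1 from path(g,i), path(i,f)
round 2: derive path(i,e) via R1 from path(i,d), path(d,e)
round 2: derive path(i,g) via R1 from path(i,d), path(d,g)
round 2: derive path(i,i) via R1 from path(i,f), path(f,i)
round 2: derive path(j,d) via R1 from path(j,i), path(i,d)
round 2: derive path(j,f) via R1 from path(j,i), path(i,f)
round 2: derive cover(d) via R2 from path(d,e), blue(e)
round 2: derive cover(f) via R2 from path(f,e), blue(e)
round 2: derive cover(g) via R2 from path(g,e), blue(e)
round 2: derive cover(i) via R2 from path(i,d), blue(d)
round 2: derive cover(j) via R2 from path(j,e), blue(e)
round 3: derive path(d,d) via R1 from path(d,g), path(g,d)
round 3: derive path(d,f) via R1 from path(d,g), path(g,f)

cover(i)  [via R2]
  path(i,d)  [via R0]
    knows(i,d)  [fact]
  blue(d)  [fact]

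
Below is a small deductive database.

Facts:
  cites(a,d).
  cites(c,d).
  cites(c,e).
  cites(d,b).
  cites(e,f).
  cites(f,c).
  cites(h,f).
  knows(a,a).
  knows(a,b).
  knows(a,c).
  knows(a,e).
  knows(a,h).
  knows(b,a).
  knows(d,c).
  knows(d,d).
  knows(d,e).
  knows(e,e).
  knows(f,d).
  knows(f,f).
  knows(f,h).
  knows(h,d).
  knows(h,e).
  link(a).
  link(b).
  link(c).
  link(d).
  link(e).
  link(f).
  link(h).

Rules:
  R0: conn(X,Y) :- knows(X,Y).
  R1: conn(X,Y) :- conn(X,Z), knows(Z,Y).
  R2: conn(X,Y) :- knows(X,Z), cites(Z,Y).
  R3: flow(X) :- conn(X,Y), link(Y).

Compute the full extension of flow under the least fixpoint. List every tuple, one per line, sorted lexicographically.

flow(a)
flow(b)
flow(d)
flow(e)
flow(f)
flow(h)

round 1: derive conn(a,a) via R0 from knows(a,a)
round 1: derive conn(a,b) via R0 from knows(a,b)
round 1: derive conn(a,c) via R0 from knows(a,c)
round 1: derive conn(a,e) via R0 from knows(a,e)
round 1: derive conn(a,h) via R0 from knows(a,h)
round 1: derive conn(b,a) via R0 from knows(b,a)
round 1: derive conn(d,c) via R0 from knows(d,c)
round 1: derive conn(d,d) via R0 from knows(d,d)
round 1: derive conn(d,e) via R0 from knows(d,e)
round 1: derive conn(e,e) via R0 from knows(e,e)
round 1: derive conn(f,d) via R0 from knows(f,d)
round 1: derive conn(f,f) via R0 from knows(f,f)
round 1: derive conn(f,h) via R0 from knows(f,h)
round 1: derive conn(h,d) via R0 from knows(h,d)
round 1: derive conn(h,e) via R0 from knows(h,e)
round 1: derive conn(a,d) via R2 from knows(a,a), cites(a,d)
round 1: derive conn(a,f) via R2 from knows(a,e), cites(e,f)
round 1: derive conn(b,d) via R2 from knows(b,a), cites(a,d)
round 1: derive conn(d,b) via R2 from knows(d,d), cites(d,b)
round 1: derive conn(d,f) via R2 from knows(d,e), cites(e,f)
round 1: derive conn(e,f) via R2 from knows(e,e), cites(e,f)
round 1: derive conn(f,b) via R2 from knows(f,d), cites(d,b)
round 1: derive conn(f,c) via R2 from knows(f,f), cites(f,c)
round 1: derive conn(h,b) via R2 from knows(h,d), cites(d,b)
round 1: derive conn(h,f) via R2 from knows(h,e), cites(e,f)
round 2: derive conn(b,b) via R1 from conn(b,a), knows(a,b)
round 2: derive conn(b,c) via R1 from conn(b,a), knows(a,c)
round 2: derive conn(b,e) via R1 from conn(b,a), knows(a,e)
round 2: derive conn(b,h) via R1 from conn(b,a), knows(a,h)
round 2: derive conn(d,a) via R1 from conn(d,b), knows(b,a)
round 2: derive conn(d,h) via R1 from conn(d,f), knows(f,h)
round 2: derive conn(e,d) via R1 from conn(e,f), knows(f,d)
round 2: derive conn(e,h) via R1 from conn(e,f), knows(f,h)
round 2: derive conn(f,a) via R1 from conn(f,b), knows(b,a)
round 2: derive conn(f,e) via R1 from conn(f,d), knows(d,e)
round 2: derive conn(h,a) via R1 from conn(h,b), knows(b,a)
round 2: derive conn(h,c) via R1 from conn(h,d), knows(d,c)
round 2: derive conn(h,h) via R1 from conn(h,f), knows(f,h)
round 2: derive flow(a) via R3 from conn(a,a), link(a)
round 2: derive flow(b) via R3 from conn(b,a), link(a)
round 2: derive flow(d) via R3 from conn(d,b), link(b)
round 2: derive flow(e) via R3 from conn(e,e), link(e)
round 2: derive flow(f) via R3 from conn(f,b), link(b)
round 2: derive flow(h) via R3 from conn(h,b), link(b)
round 3: derive conn(e,c) via R1 from conn(e,d), knows(d,c)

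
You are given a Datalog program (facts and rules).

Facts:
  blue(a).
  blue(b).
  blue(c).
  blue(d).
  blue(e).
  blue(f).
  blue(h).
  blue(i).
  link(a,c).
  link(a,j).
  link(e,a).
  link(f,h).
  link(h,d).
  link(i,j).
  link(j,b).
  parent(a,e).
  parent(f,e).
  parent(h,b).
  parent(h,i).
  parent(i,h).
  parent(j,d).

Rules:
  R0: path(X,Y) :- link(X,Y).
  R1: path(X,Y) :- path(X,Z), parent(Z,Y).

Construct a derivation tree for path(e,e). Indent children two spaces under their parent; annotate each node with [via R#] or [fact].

path(e,e)  [via R1]
  path(e,a)  [via R0]
    link(e,a)  [fact]
  parent(a,e)  [fact]

round 1: derive path(a,c) via R0 from link(a,c)
round 1: derive path(a,j) via R0 from link(a,j)
round 1: derive path(e,a) via R0 from link(e,a)
round 1: derive path(f,h) via R0 from link(f,h)
round 1: derive path(h,d) via R0 from link(h,d)
round 1: derive path(i,j) via R0 from link(i,j)
round 1: derive path(j,b) via R0 from link(j,b)
round 2: derive path(a,d) via R1 from path(a,j), parent(j,d)
round 2: derive path(e,e) via R1 from path(e,a), parent(a,e)
round 2: derive path(f,b) via R1 from path(f,h), parent(h,b)
round 2: derive path(f,i) via R1 from path(f,h), parent(h,i)
round 2: derive path(i,d) via R1 from path(i,j), parent(j,d)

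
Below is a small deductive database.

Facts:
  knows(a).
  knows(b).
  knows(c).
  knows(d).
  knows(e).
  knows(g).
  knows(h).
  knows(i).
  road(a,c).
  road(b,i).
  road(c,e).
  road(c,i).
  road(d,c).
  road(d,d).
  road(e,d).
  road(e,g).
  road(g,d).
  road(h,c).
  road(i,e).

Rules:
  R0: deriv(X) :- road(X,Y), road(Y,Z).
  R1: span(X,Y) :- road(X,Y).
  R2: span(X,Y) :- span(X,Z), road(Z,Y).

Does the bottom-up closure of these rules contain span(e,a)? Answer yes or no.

no

round 1: derive span(a,c) via R1 from road(a,c)
round 1: derive span(b,i) via R1 from road(b,i)
round 1: derive span(c,e) via R1 from road(c,e)
round 1: derive span(c,i) via R1 from road(c,i)
round 1: derive span(d,c) via R1 from road(d,c)
round 1: derive span(d,d) via R1 from road(d,d)
round 1: derive span(e,d) via R1 from road(e,d)
round 1: derive span(e,g) via R1 from road(e,g)
round 1: derive span(g,d) via R1 from road(g,d)
round 1: derive span(h,c) via R1 from road(h,c)
round 1: derive span(i,e) via R1 from road(i,e)
round 2: derive span(a,e) via R2 from span(a,c), road(c,e)
round 2: derive span(a,i) via R2 from span(a,c), road(c,i)
round 2: derive span(b,e) via R2 from span(b,i), road(i,e)
round 2: derive span(c,d) via R2 from span(c,e), road(e,d)
round 2: derive span(c,g) via R2 from span(c,e), road(e,g)
round 2: derive span(d,e) via R2 from span(d,c), road(c,e)
round 2: derive span(d,i) via R2 from span(d,c), road(c,i)
round 2: derive span(e,c) via R2 from span(e,d), road(d,c)
round 2: derive span(g,c) via R2 from span(g,d), road(d,c)
round 2: derive span(h,e) via R2 from span(h,c), road(c,e)
round 2: derive span(h,i) via R2 from span(h,c), road(c,i)
round 2: derive span(i,d) via R2 from span(i,e), road(e,d)
round 2: derive span(i,g) via R2 from span(i,e), road(e,g)
round 3: derive span(a,d) via R2 from span(a,e), road(e,d)
round 3: derive span(a,g) via R2 from span(a,e), road(e,g)
round 3: derive span(b,d) via R2 from span(b,e), road(e,d)
round 3: derive span(b,g) via R2 from span(b,e), road(e,g)
round 3: derive span(c,c) via R2 from span(c,d), road(d,c)
round 3: derive span(d,g) via R2 from span(d,e), road(e,g)
round 3: derive span(e,e) via R2 from span(e,c), road(c,e)
round 3: derive span(e,i) via R2 from span(e,c), road(c,i)
round 3: derive span(g,e) via R2 from span(g,c), road(c,e)
round 3: derive span(g,i) via R2 from span(g,c), road(c,i)
round 3: derive span(h,d) via R2 from span(h,e), road(e,d)
round 3: derive span(h,g) via R2 from span(h,e), road(e,g)
round 3: derive span(i,c) via R2 from span(i,d), road(d,c)
round 4: derive span(b,c) via R2 from span(b,d), road(d,c)
round 4: derive span(g,g) via R2 from span(g,e), road(e,g)
round 4: derive span(i,i) via R2 from span(i,c), road(c,i)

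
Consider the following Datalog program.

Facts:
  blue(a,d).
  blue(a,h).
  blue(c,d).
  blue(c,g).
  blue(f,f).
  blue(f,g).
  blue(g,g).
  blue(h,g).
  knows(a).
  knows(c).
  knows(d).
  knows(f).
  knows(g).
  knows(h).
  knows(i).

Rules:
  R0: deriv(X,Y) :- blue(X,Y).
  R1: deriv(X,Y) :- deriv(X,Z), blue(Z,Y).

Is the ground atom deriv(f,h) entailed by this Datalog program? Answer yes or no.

no

round 1: derive deriv(a,d) via R0 from blue(a,d)
round 1: derive deriv(a,h) via R0 from blue(a,h)
round 1: derive deriv(c,d) via R0 from blue(c,d)
round 1: derive deriv(c,g) via R0 from blue(c,g)
round 1: derive deriv(f,f) via R0 from blue(f,f)
round 1: derive deriv(f,g) via R0 from blue(f,g)
round 1: derive deriv(g,g) via R0 from blue(g,g)
round 1: derive deriv(h,g) via R0 from blue(h,g)
round 2: derive deriv(a,g) via R1 from deriv(a,h), blue(h,g)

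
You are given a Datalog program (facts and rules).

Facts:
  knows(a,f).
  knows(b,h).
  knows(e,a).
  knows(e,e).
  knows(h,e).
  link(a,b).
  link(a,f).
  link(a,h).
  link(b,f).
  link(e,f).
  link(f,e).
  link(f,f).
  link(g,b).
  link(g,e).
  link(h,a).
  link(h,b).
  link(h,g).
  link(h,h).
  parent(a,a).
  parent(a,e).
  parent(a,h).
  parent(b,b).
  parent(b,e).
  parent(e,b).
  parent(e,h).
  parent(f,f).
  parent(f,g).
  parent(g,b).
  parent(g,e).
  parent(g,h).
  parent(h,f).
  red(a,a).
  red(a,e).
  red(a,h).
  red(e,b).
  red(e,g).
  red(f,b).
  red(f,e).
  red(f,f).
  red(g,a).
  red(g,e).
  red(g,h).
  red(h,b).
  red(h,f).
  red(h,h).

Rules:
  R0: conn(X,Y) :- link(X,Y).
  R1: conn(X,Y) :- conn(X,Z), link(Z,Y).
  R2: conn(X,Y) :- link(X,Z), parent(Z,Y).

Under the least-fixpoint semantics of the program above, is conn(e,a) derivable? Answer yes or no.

round 1: derive conn(a,b) via R0 from link(a,b)
round 1: derive conn(a,f) via R0 from link(a,f)
round 1: derive conn(a,h) via R0 from link(a,h)
round 1: derive conn(b,f) via R0 from link(b,f)
round 1: derive conn(e,f) via R0 from link(e,f)
round 1: derive conn(f,e) via R0 from link(f,e)
round 1: derive conn(f,f) via R0 from link(f,f)
round 1: derive conn(g,b) via R0 from link(g,b)
round 1: derive conn(g,e) via R0 from link(g,e)
round 1: derive conn(h,a) via R0 from link(h,a)
round 1: derive conn(h,b) via R0 from link(h,b)
round 1: derive conn(h,g) via R0 from link(h,g)
round 1: derive conn(h,h) via R0 from link(h,h)
round 1: derive conn(a,e) via R2 from link(a,b), parent(b,e)
round 1: derive conn(a,g) via R2 from link(a,f), parent(f,g)
round 1: derive conn(b,g) via R2 from link(b,f), parent(f,g)
round 1: derive conn(e,g) via R2 from link(e,f), parent(f,g)
round 1: derive conn(f,b) via R2 from link(f,e), parent(e,b)
round 1: derive conn(f,g) via R2 from link(f,f), parent(f,g)
round 1: derive conn(f,h) via R2 from link(f,e), parent(e,h)
round 1: derive conn(g,h) via R2 from link(g,e), parent(e,h)
round 1: derive conn(h,e) via R2 from link(h,a), parent(a,e)
round 1: derive conn(h,f) via R2 from link(h,h), parent(h,f)
round 2: derive conn(a,a) via R1 from conn(a,h), link(h,a)
round 2: derive conn(b,b) via R1 from conn(b,g), link(g,b)
round 2: derive conn(b,e) via R1 from conn(b,f), link(f,e)
round 2: derive conn(e,b) via R1 from conn(e,g), link(g,b)
round 2: derive conn(e,e) via R1 from conn(e,f), link(f,e)
round 2: derive conn(f,a) via R1 from conn(f,h), link(h,a)
round 2: derive conn(g,a) via R1 from conn(g,h), link(h,a)
round 2: derive conn(g,f) via R1 from conn(g,b), link(b,f)
round 2: derive conn(g,g) via R1 from conn(g,h), link(h,g)

no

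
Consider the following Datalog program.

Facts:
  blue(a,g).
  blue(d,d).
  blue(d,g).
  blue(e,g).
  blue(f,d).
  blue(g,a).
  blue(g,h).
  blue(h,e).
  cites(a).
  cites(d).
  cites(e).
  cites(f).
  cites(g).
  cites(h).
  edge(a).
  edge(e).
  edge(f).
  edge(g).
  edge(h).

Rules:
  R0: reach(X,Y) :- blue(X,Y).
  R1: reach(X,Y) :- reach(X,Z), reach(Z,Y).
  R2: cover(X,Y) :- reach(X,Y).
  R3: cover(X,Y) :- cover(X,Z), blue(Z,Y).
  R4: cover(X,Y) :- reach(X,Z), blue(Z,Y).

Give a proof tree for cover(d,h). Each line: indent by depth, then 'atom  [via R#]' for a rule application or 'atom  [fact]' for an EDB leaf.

round 1: derive reach(a,g) via R0 from blue(a,g)
round 1: derive reach(d,d) via R0 from blue(d,d)
round 1: derive reach(d,g) via R0 from blue(d,g)
round 1: derive reach(e,g) via R0 from blue(e,g)
round 1: derive reach(f,d) via R0 from blue(f,d)
round 1: derive reach(g,a) via R0 from blue(g,a)
round 1: derive reach(g,h) via R0 from blue(g,h)
round 1: derive reach(h,e) via R0 from blue(h,e)
round 2: derive reach(a,a) via R1 from reach(a,g), reach(g,a)
round 2: derive reach(a,h) via R1 from reach(a,g), reach(g,h)
round 2: derive reach(d,a) via R1 from reach(d,g), reach(g,a)
round 2: derive reach(d,h) via R1 from reach(d,g), reach(g,h)
round 2: derive reach(e,a) via R1 from reach(e,g), reach(g,a)
round 2: derive reach(e,h) via R1 from reach(e,g), reach(g,h)
round 2: derive reach(f,g) via R1 from reach(f,d), reach(d,g)
round 2: derive reach(g,e) via R1 from reach(g,h), reach(h,e)
round 2: derive reach(g,g) via R1 from reach(g,a), reach(a,g)
round 2: derive reach(h,g) via R1 from reach(h,e), reach(e,g)
round 2: derive cover(a,g) via R2 from reach(a,g)
round 2: derive cover(d,d) via R2 from reach(d,d)
round 2: derive cover(d,g) via R2 from reach(d,g)
round 2: derive cover(e,g) via R2 from reach(e,g)
round 2: derive cover(f,d) via R2 from reach(f,d)
round 2: derive cover(g,a) via R2 from reach(g,a)
round 2: derive cover(g,h) via R2 from reach(g,h)
round 2: derive cover(h,e) via R2 from reach(h,e)
round 2: derive cover(a,a) via R4 from reach(a,g), blue(g,a)
round 2: derive cover(a,h) via R4 from reach(a,g), blue(g,h)
round 2: derive cover(d,a) via R4 from reach(d,g), blue(g,a)
round 2: derive cover(d,h) via R4 from reach(d,g), blue(g,h)
round 2: derive cover(e,a) via R4 from reach(e,g), blue(g,a)
round 2: derive cover(e,h) via R4 from reach(e,g), blue(g,h)
round 2: derive cover(f,g) via R4 from reach(f,d), blue(d,g)
round 2: derive cover(g,e) via R4 from reach(g,h), blue(h,e)
round 2: derive cover(g,g) via R4 from reach(g,a), blue(a,g)
round 2: derive cover(h,g) via R4 from reach(h,e), blue(e,g)
round 3: derive reach(a,e) via R1 from reach(a,g), reach(g,e)
round 3: derive reach(d,e) via R1 from reach(d,g), reach(g,e)
round 3: derive reach(e,e) via R1 from reach(e,g), reach(g,e)
round 3: derive reach(f,a) via R1 from reach(f,d), reach(d,a)
round 3: derive reach(f,e) via R1 from reach(f,g), reach(g,e)
round 3: derive reach(f,h) via R1 from reach(f,d), reach(d,h)
round 3: derive reach(h,a) via R1 from reach(h,e), reach(e,a)
round 3: derive reach(h,h) via R1 from reach(h,e), reach(e,h)
round 3: derive cover(a,e) via R3 from cover(a,h), blue(h,e)
round 3: derive cover(d,e) via R3 from cover(d,h), blue(h,e)
round 3: derive cover(e,e) via R3 from cover(e,h), blue(h,e)
round 3: derive cover(f,a) via R3 from cover(f,g), blue(g,a)
round 3: derive cover(f,h) via R3 from cover(f,g), blue(g,h)
round 3: derive cover(h,a) via R3 from cover(h,g), blue(g,a)
round 3: derive cover(h,h) via R3 from cover(h,g), blue(g,h)
round 4: derive cover(f,e) via R2 from reach(f,e)

cover(d,h)  [via R4]
  reach(d,g)  [via R0]
    blue(d,g)  [fact]
  blue(g,h)  [fact]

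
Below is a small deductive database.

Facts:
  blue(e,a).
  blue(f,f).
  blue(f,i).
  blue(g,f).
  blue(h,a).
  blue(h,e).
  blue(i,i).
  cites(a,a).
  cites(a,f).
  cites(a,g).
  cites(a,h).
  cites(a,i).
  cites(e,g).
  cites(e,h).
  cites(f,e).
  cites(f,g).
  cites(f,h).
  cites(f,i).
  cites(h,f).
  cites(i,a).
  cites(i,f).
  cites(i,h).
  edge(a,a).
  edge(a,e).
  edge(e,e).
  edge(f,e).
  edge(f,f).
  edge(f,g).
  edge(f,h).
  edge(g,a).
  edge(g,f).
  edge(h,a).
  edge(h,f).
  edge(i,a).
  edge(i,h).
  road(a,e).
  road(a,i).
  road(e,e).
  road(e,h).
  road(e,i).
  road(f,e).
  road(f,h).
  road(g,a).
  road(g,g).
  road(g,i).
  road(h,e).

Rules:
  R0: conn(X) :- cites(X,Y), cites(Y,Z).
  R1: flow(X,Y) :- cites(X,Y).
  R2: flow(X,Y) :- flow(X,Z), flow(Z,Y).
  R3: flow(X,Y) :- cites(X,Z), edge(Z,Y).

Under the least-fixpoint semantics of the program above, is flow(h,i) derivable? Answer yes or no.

round 1: derive flow(a,a) via R1 from cites(a,a)
round 1: derive flow(a,f) via R1 from cites(a,f)
round 1: derive flow(a,g) via R1 from cites(a,g)
round 1: derive flow(a,h) via R1 from cites(a,h)
round 1: derive flow(a,i) via R1 from cites(a,i)
round 1: derive flow(e,g) via R1 from cites(e,g)
round 1: derive flow(e,h) via R1 from cites(e,h)
round 1: derive flow(f,e) via R1 from cites(f,e)
round 1: derive flow(f,g) via R1 from cites(f,g)
round 1: derive flow(f,h) via R1 from cites(f,h)
round 1: derive flow(f,i) via R1 from cites(f,i)
round 1: derive flow(h,f) via R1 from cites(h,f)
round 1: derive flow(i,a) via R1 from cites(i,a)
round 1: derive flow(i,f) via R1 from cites(i,f)
round 1: derive flow(i,h) via R1 from cites(i,h)
round 1: derive flow(a,e) via R3 from cites(a,a), edge(a,e)
round 1: derive flow(e,a) via R3 from cites(e,g), edge(g,a)
round 1: derive flow(e,f) via R3 from cites(e,g), edge(g,f)
round 1: derive flow(f,a) via R3 from cites(f,g), edge(g,a)
round 1: derive flow(f,f) via R3 from cites(f,g), edge(g,f)
round 1: derive flow(h,e) via R3 from cites(h,f), edge(f,e)
round 1: derive flow(h,g) via R3 from cites(h,f), edge(f,g)
round 1: derive flow(h,h) via R3 from cites(h,f), edge(f,h)
round 1: derive flow(i,e) via R3 from cites(i,a), edge(a,e)
round 1: derive flow(i,g) via R3 from cites(i,f), edge(f,g)
round 2: derive flow(e,e) via R2 from flow(e,a), flow(a,e)
round 2: derive flow(e,i) via R2 from flow(e,a), flow(a,i)
round 2: derive flow(h,a) via R2 from flow(h,e), flow(e,a)
round 2: derive flow(h,i) via R2 from flow(h,f), flow(f,i)
round 2: derive flow(i,i) via R2 from flow(i,a), flow(a,i)

yes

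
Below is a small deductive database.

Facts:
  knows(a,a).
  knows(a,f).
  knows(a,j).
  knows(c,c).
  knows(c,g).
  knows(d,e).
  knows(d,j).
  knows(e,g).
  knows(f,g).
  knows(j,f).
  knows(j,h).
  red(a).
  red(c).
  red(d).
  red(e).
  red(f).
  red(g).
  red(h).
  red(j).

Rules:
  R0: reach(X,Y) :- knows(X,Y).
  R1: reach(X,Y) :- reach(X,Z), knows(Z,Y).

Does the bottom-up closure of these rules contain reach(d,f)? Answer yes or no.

round 1: derive reach(a,a) via R0 from knows(a,a)
round 1: derive reach(a,f) via R0 from knows(a,f)
round 1: derive reach(a,j) via R0 from knows(a,j)
round 1: derive reach(c,c) via R0 from knows(c,c)
round 1: derive reach(c,g) via R0 from knows(c,g)
round 1: derive reach(d,e) via R0 from knows(d,e)
round 1: derive reach(d,j) via R0 from knows(d,j)
round 1: derive reach(e,g) via R0 from knows(e,g)
round 1: derive reach(f,g) via R0 from knows(f,g)
round 1: derive reach(j,f) via R0 from knows(j,f)
round 1: derive reach(j,h) via R0 from knows(j,h)
round 2: derive reach(a,g) via R1 from reach(a,f), knows(f,g)
round 2: derive reach(a,h) via R1 from reach(a,j), knows(j,h)
round 2: derive reach(d,f) via R1 from reach(d,j), knows(j,f)
round 2: derive reach(d,g) via R1 from reach(d,e), knows(e,g)
round 2: derive reach(d,h) via R1 from reach(d,j), knows(j,h)
round 2: derive reach(j,g) via R1 from reach(j,f), knows(f,g)

yes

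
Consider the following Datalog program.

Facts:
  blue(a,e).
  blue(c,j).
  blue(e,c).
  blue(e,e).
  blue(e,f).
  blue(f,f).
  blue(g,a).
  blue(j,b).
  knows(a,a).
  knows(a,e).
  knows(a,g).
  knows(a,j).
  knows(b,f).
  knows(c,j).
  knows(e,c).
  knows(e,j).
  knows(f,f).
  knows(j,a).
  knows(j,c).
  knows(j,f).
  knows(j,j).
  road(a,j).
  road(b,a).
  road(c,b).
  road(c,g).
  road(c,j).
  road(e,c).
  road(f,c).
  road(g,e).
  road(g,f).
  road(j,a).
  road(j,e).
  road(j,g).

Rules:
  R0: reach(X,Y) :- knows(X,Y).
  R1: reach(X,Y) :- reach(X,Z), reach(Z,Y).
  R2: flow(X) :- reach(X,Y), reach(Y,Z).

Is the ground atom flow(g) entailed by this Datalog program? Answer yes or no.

round 1: derive reach(a,a) via R0 from knows(a,a)
round 1: derive reach(a,e) via R0 from knows(a,e)
round 1: derive reach(a,g) via R0 from knows(a,g)
round 1: derive reach(a,j) via R0 from knows(a,j)
round 1: derive reach(b,f) via R0 from knows(b,f)
round 1: derive reach(c,j) via R0 from knows(c,j)
round 1: derive reach(e,c) via R0 from knows(e,c)
round 1: derive reach(e,j) via R0 from knows(e,j)
round 1: derive reach(f,f) via R0 from knows(f,f)
round 1: derive reach(j,a) via R0 from knows(j,a)
round 1: derive reach(j,c) via R0 from knows(j,c)
round 1: derive reach(j,f) via R0 from knows(j,f)
round 1: derive reach(j,j) via R0 from knows(j,j)
round 2: derive reach(a,c) via R1 from reach(a,e), reach(e,c)
round 2: derive reach(a,f) via R1 from reach(a,j), reach(j,f)
round 2: derive reach(c,a) via R1 from reach(c,j), reach(j,a)
round 2: derive reach(c,c) via R1 from reach(c,j), reach(j,c)
round 2: derive reach(c,f) via R1 from reach(c,j), reach(j,f)
round 2: derive reach(e,a) via R1 from reach(e,j), reach(j,a)
round 2: derive reach(e,f) via R1 from reach(e,j), reach(j,f)
round 2: derive reach(j,e) via R1 from reach(j,a), reach(a,e)
round 2: derive reach(j,g) via R1 from reach(j,a), reach(a,g)
round 2: derive flow(a) via R2 from reach(a,a), reach(a,a)
round 2: derive flow(b) via R2 from reach(b,f), reach(f,f)
round 2: derive flow(c) via R2 from reach(c,j), reach(j,a)
round 2: derive flow(e) via R2 from reach(e,c), reach(c,j)
round 2: derive flow(f) via R2 from reach(f,f), reach(f,f)
round 2: derive flow(j) via R2 from reach(j,a), reach(a,a)
round 3: derive reach(c,e) via R1 from reach(c,a), reach(a,e)
round 3: derive reach(c,g) via R1 from reach(c,a), reach(a,g)
round 3: derive reach(e,e) via R1 from reach(e,a), reach(a,e)
round 3: derive reach(e,g) via R1 from reach(e,a), reach(a,g)

no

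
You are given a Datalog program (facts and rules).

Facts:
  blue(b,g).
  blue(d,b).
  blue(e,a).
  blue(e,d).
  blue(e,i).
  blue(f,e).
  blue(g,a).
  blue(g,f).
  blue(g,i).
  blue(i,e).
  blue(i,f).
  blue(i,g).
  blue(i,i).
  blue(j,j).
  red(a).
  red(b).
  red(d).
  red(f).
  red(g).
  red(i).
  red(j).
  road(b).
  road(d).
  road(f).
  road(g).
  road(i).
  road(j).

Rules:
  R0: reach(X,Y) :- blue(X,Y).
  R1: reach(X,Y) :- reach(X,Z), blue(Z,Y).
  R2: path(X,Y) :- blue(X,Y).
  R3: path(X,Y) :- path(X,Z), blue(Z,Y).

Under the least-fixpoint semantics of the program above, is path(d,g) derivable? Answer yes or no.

yes

round 1: derive path(b,g) via R2 from blue(b,g)
round 1: derive path(d,b) via R2 from blue(d,b)
round 1: derive path(e,a) via R2 from blue(e,a)
round 1: derive path(e,d) via R2 from blue(e,d)
round 1: derive path(e,i) via R2 from blue(e,i)
round 1: derive path(f,e) via R2 from blue(f,e)
round 1: derive path(g,a) via R2 from blue(g,a)
round 1: derive path(g,f) via R2 from blue(g,f)
round 1: derive path(g,i) via R2 from blue(g,i)
round 1: derive path(i,e) via R2 from blue(i,e)
round 1: derive path(i,f) via R2 from blue(i,f)
round 1: derive path(i,g) via R2 from blue(i,g)
round 1: derive path(i,i) via R2 from blue(i,i)
round 1: derive path(j,j) via R2 from blue(j,j)
round 2: derive path(b,a) via R3 from path(b,g), blue(g,a)
round 2: derive path(b,f) via R3 from path(b,g), blue(g,f)
round 2: derive path(b,i) via R3 from path(b,g), blue(g,i)
round 2: derive path(d,g) via R3 from path(d,b), blue(b,g)
round 2: derive path(e,b) via R3 from path(e,d), blue(d,b)
round 2: derive path(e,e) via R3 from path(e,i), blue(i,e)
round 2: derive path(e,f) via R3 from path(e,i), blue(i,f)
round 2: derive path(e,g) via R3 from path(e,i), blue(i,g)
round 2: derive path(f,a) via R3 from path(f,e), blue(e,a)
round 2: derive path(f,d) via R3 from path(f,e), blue(e,d)
round 2: derive path(f,i) via R3 from path(f,e), blue(e,i)
round 2: derive path(g,e) via R3 from path(g,f), blue(f,e)
round 2: derive path(g,g) via R3 from path(g,i), blue(i,g)
round 2: derive path(i,a) via R3 from path(i,e), blue(e,a)
round 2: derive path(i,d) via R3 from path(i,e), blue(e,d)
round 3: derive path(b,e) via R3 from path(b,f), blue(f,e)
round 3: derive path(d,a) via R3 from path(d,g), blue(g,a)
round 3: derive path(d,f) via R3 from path(d,g), blue(g,f)
round 3: derive path(d,i) via R3 from path(d,g), blue(g,i)
round 3: derive path(f,b) via R3 from path(f,d), blue(d,b)
round 3: derive path(f,f) via R3 from path(f,i), blue(i,f)
round 3: derive path(f,g) via R3 from path(f,i), blue(i,g)
round 3: derive path(g,d) via R3 from path(g,e), blue(e,d)
round 3: derive path(i,b) via R3 from path(i,d), blue(d,b)
round 4: derive path(b,d) via R3 from path(b,e), blue(e,d)
round 4: derive path(d,e) via R3 from path(d,f), blue(f,e)
round 4: derive path(g,b) via R3 from path(g,d), blue(d,b)
round 5: derive path(b,b) via R3 from path(b,d), blue(d,b)
round 5: derive path(d,d) via R3 from path(d,e), blue(e,d)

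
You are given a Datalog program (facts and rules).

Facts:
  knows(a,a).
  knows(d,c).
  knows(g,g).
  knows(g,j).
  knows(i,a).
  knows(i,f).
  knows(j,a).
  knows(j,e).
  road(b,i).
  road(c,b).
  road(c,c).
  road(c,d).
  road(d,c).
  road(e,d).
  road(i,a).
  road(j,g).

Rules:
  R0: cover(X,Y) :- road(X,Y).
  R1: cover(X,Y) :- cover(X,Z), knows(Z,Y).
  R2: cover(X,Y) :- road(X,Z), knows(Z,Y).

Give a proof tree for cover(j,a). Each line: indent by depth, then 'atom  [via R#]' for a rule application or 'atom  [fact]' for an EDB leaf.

round 1: derive cover(b,i) via R0 from road(b,i)
round 1: derive cover(c,b) via R0 from road(c,b)
round 1: derive cover(c,c) via R0 from road(c,c)
round 1: derive cover(c,d) via R0 from road(c,d)
round 1: derive cover(d,c) via R0 from road(d,c)
round 1: derive cover(e,d) via R0 from road(e,d)
round 1: derive cover(i,a) via R0 from road(i,a)
round 1: derive cover(j,g) via R0 from road(j,g)
round 1: derive cover(b,a) via R2 from road(b,i), knows(i,a)
round 1: derive cover(b,f) via R2 from road(b,i), knows(i,f)
round 1: derive cover(e,c) via R2 from road(e,d), knows(d,c)
round 1: derive cover(j,j) via R2 from road(j,g), knows(g,j)
round 2: derive cover(j,a) via R1 from cover(j,j), knows(j,a)
round 2: derive cover(j,e) via R1 from cover(j,j), knows(j,e)

cover(j,a)  [via R1]
  cover(j,j)  [via R2]
    road(j,g)  [fact]
    knows(g,j)  [fact]
  knows(j,a)  [fact]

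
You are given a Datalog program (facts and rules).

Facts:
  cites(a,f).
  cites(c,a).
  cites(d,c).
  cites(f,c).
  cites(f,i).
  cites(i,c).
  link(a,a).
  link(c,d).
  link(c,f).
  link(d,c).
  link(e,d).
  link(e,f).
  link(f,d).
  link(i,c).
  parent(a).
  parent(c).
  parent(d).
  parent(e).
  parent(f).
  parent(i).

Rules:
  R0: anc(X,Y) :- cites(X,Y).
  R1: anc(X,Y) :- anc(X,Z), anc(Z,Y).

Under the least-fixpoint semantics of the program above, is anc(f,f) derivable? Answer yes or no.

yes

round 1: derive anc(a,f) via R0 from cites(a,f)
round 1: derive anc(c,a) via R0 from cites(c,a)
round 1: derive anc(d,c) via R0 from cites(d,c)
round 1: derive anc(f,c) via R0 from cites(f,c)
round 1: derive anc(f,i) via R0 from cites(f,i)
round 1: derive anc(i,c) via R0 from cites(i,c)
round 2: derive anc(a,c) via R1 from anc(a,f), anc(f,c)
round 2: derive anc(a,i) via R1 from anc(a,f), anc(f,i)
round 2: derive anc(c,f) via R1 from anc(c,a), anc(a,f)
round 2: derive anc(d,a) via R1 from anc(d,c), anc(c,a)
round 2: derive anc(f,a) via R1 from anc(f,c), anc(c,a)
round 2: derive anc(i,a) via R1 from anc(i,c), anc(c,a)
round 3: derive anc(a,a) via R1 from anc(a,c), anc(c,a)
round 3: derive anc(c,c) via R1 from anc(c,a), anc(a,c)
round 3: derive anc(c,i) via R1 from anc(c,a), anc(a,i)
round 3: derive anc(d,f) via R1 from anc(d,a), anc(a,f)
round 3: derive anc(d,i) via R1 from anc(d,a), anc(a,i)
round 3: derive anc(f,f) via R1 from anc(f,a), anc(a,f)
round 3: derive anc(i,f) via R1 from anc(i,a), anc(a,f)
round 3: derive anc(i,i) via R1 from anc(i,a), anc(a,i)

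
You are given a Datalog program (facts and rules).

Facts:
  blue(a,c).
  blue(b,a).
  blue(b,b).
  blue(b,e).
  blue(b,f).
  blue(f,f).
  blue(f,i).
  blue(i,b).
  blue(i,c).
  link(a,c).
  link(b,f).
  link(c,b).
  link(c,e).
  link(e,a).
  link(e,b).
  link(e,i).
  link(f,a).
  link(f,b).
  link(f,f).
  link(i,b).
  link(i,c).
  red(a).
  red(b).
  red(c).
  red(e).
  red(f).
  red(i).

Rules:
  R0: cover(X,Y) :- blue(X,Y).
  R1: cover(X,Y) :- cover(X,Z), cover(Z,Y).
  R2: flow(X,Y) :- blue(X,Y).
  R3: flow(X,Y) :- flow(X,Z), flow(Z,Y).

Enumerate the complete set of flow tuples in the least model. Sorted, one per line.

round 1: derive flow(a,c) via R2 from blue(a,c)
round 1: derive flow(b,a) via R2 from blue(b,a)
round 1: derive flow(b,b) via R2 from blue(b,b)
round 1: derive flow(b,e) via R2 from blue(b,e)
round 1: derive flow(b,f) via R2 from blue(b,f)
round 1: derive flow(f,f) via R2 from blue(f,f)
round 1: derive flow(f,i) via R2 from blue(f,i)
round 1: derive flow(i,b) via R2 from blue(i,b)
round 1: derive flow(i,c) via R2 from blue(i,c)
round 2: derive flow(b,c) via R3 from flow(b,a), flow(a,c)
round 2: derive flow(b,i) via R3 from flow(b,f), flow(f,i)
round 2: derive flow(f,b) via R3 from flow(f,i), flow(i,b)
round 2: derive flow(f,c) via R3 from flow(f,i), flow(i,c)
round 2: derive flow(i,a) via R3 from flow(i,b), flow(b,a)
round 2: derive flow(i,e) via R3 from flow(i,b), flow(b,e)
round 2: derive flow(i,f) via R3 from flow(i,b), flow(b,f)
round 3: derive flow(f,a) via R3 from flow(f,b), flow(b,a)
round 3: derive flow(f,e) via R3 from flow(f,b), flow(b,e)
round 3: derive flow(i,i) via R3 from flow(i,b), flow(b,i)

flow(a,c)
flow(b,a)
flow(b,b)
flow(b,c)
flow(b,e)
flow(b,f)
flow(b,i)
flow(f,a)
flow(f,b)
flow(f,c)
flow(f,e)
flow(f,f)
flow(f,i)
flow(i,a)
flow(i,b)
flow(i,c)
flow(i,e)
flow(i,f)
flow(i,i)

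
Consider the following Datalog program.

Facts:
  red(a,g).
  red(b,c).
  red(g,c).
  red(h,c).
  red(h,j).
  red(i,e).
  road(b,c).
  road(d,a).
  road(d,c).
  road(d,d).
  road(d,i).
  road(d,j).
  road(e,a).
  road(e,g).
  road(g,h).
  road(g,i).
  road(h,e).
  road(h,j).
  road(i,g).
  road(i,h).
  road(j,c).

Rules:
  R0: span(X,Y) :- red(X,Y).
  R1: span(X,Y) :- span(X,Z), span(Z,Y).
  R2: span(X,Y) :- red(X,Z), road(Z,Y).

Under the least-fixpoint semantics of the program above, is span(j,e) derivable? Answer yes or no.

no

round 1: derive span(a,g) via R0 from red(a,g)
round 1: derive span(b,c) via R0 from red(b,c)
round 1: derive span(g,c) via R0 from red(g,c)
round 1: derive span(h,c) via R0 from red(h,c)
round 1: derive span(h,j) via R0 from red(h,j)
round 1: derive span(i,e) via R0 from red(i,e)
round 1: derive span(a,h) via R2 from red(a,g), road(g,h)
round 1: derive span(a,i) via R2 from red(a,g), road(g,i)
round 1: derive span(i,a) via R2 from red(i,e), road(e,a)
round 1: derive span(i,g) via R2 from red(i,e), road(e,g)
round 2: derive span(a,a) via R1 from span(a,i), span(i,a)
round 2: derive span(a,c) via R1 from span(a,g), span(g,c)
round 2: derive span(a,e) via R1 from span(a,i), span(i,e)
round 2: derive span(a,j) via R1 from span(a,h), span(h,j)
round 2: derive span(i,c) via R1 from span(i,g), span(g,c)
round 2: derive span(i,h) via R1 from span(i,a), span(a,h)
round 2: derive span(i,i) via R1 from span(i,a), span(a,i)
round 3: derive span(i,j) via R1 from span(i,a), span(a,j)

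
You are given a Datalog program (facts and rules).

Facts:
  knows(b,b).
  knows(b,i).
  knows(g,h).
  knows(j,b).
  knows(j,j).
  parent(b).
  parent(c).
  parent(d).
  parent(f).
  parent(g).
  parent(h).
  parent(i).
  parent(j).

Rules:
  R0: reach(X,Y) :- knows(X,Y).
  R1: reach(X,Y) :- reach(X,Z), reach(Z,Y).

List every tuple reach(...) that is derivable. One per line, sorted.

reach(b,b)
reach(b,i)
reach(g,h)
reach(j,b)
reach(j,i)
reach(j,j)

round 1: derive reach(b,b) via R0 from knows(b,b)
round 1: derive reach(b,i) via R0 from knows(b,i)
round 1: derive reach(g,h) via R0 from knows(g,h)
round 1: derive reach(j,b) via R0 from knows(j,b)
round 1: derive reach(j,j) via R0 from knows(j,j)
round 2: derive reach(j,i) via R1 from reach(j,b), reach(b,i)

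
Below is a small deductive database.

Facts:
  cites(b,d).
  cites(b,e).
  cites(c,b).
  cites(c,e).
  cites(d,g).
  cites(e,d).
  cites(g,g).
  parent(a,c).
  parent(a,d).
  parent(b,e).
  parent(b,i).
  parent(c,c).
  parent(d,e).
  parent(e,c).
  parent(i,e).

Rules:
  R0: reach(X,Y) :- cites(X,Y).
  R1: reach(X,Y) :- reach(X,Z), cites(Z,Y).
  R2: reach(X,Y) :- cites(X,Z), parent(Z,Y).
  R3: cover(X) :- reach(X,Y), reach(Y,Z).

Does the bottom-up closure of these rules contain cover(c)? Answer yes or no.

yes

round 1: derive reach(b,d) via R0 from cites(b,d)
round 1: derive reach(b,e) via R0 from cites(b,e)
round 1: derive reach(c,b) via R0 from cites(c,b)
round 1: derive reach(c,e) via R0 from cites(c,e)
round 1: derive reach(d,g) via R0 from cites(d,g)
round 1: derive reach(e,d) via R0 from cites(e,d)
round 1: derive reach(g,g) via R0 from cites(g,g)
round 1: derive reach(b,c) via R2 from cites(b,e), parent(e,c)
round 1: derive reach(c,c) via R2 from cites(c,e), parent(e,c)
round 1: derive reach(c,i) via R2 from cites(c,b), parent(b,i)
round 1: derive reach(e,e) via R2 from cites(e,d), parent(d,e)
round 2: derive reach(b,b) via R1 from reach(b,c), cites(c,b)
round 2: derive reach(b,g) via R1 from reach(b,d), cites(d,g)
round 2: derive reach(c,d) via R1 from reach(c,b), cites(b,d)
round 2: derive reach(e,g) via R1 from reach(e,d), cites(d,g)
round 2: derive cover(b) via R3 from reach(b,c), reach(c,b)
round 2: derive cover(c) via R3 from reach(c,b), reach(b,c)
round 2: derive cover(d) via R3 from reach(d,g), reach(g,g)
round 2: derive cover(e) via R3 from reach(e,d), reach(d,g)
round 2: derive cover(g) via R3 from reach(g,g), reach(g,g)
round 3: derive reach(c,g) via R1 from reach(c,d), cites(d,g)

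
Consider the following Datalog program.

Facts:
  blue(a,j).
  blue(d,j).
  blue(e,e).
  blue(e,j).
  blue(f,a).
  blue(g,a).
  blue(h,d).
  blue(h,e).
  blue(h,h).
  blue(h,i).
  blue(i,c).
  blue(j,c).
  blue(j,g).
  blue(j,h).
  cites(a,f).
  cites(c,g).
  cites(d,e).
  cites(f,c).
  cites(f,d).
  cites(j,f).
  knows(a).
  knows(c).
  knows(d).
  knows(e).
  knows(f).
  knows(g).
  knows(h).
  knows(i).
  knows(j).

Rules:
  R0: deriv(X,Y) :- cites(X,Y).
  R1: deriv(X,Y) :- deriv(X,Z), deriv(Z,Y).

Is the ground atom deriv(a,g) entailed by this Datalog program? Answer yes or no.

yes

round 1: derive deriv(a,f) via R0 from cites(a,f)
round 1: derive deriv(c,g) via R0 from cites(c,g)
round 1: derive deriv(d,e) via R0 from cites(d,e)
round 1: derive deriv(f,c) via R0 from cites(f,c)
round 1: derive deriv(f,d) via R0 from cites(f,d)
round 1: derive deriv(j,f) via R0 from cites(j,f)
round 2: derive deriv(a,c) via R1 from deriv(a,f), deriv(f,c)
round 2: derive deriv(a,d) via R1 from deriv(a,f), deriv(f,d)
round 2: derive deriv(f,e) via R1 from deriv(f,d), deriv(d,e)
round 2: derive deriv(f,g) via R1 from deriv(f,c), deriv(c,g)
round 2: derive deriv(j,c) via R1 from deriv(j,f), deriv(f,c)
round 2: derive deriv(j,d) via R1 from deriv(j,f), deriv(f,d)
round 3: derive deriv(a,e) via R1 from deriv(a,d), deriv(d,e)
round 3: derive deriv(a,g) via R1 from deriv(a,c), deriv(c,g)
round 3: derive deriv(j,e) via R1 from deriv(j,d), deriv(d,e)
round 3: derive deriv(j,g) via R1 from deriv(j,c), deriv(c,g)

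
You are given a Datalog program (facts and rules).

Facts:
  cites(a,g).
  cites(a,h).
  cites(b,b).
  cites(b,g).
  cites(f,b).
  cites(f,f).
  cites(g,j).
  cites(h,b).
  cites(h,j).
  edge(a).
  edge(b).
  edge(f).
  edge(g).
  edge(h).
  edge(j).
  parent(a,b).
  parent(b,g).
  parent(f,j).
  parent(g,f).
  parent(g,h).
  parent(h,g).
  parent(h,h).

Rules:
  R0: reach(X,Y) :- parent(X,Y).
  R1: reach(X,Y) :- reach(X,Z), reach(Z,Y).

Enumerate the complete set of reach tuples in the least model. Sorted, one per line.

reach(a,b)
reach(a,f)
reach(a,g)
reach(a,h)
reach(a,j)
reach(b,f)
reach(b,g)
reach(b,h)
reach(b,j)
reach(f,j)
reach(g,f)
reach(g,g)
reach(g,h)
reach(g,j)
reach(h,f)
reach(h,g)
reach(h,h)
reach(h,j)

round 1: derive reach(a,b) via R0 from parent(a,b)
round 1: derive reach(b,g) via R0 from parent(b,g)
round 1: derive reach(f,j) via R0 from parent(f,j)
round 1: derive reach(g,f) via R0 from parent(g,f)
round 1: derive reach(g,h) via R0 from parent(g,h)
round 1: derive reach(h,g) via R0 from parent(h,g)
round 1: derive reach(h,h) via R0 from parent(h,h)
round 2: derive reach(a,g) via R1 from reach(a,b), reach(b,g)
round 2: derive reach(b,f) via R1 from reach(b,g), reach(g,f)
round 2: derive reach(b,h) via R1 from reach(b,g), reach(g,h)
round 2: derive reach(g,g) via R1 from reach(g,h), reach(h,g)
round 2: derive reach(g,j) via R1 from reach(g,f), reach(f,j)
round 2: derive reach(h,f) via R1 from reach(h,g), reach(g,f)
round 3: derive reach(a,f) via R1 from reach(a,b), reach(b,f)
round 3: derive reach(a,h) via R1 from reach(a,b), reach(b,h)
round 3: derive reach(a,j) via R1 from reach(a,g), reach(g,j)
round 3: derive reach(b,j) via R1 from reach(b,f), reach(f,j)
round 3: derive reach(h,j) via R1 from reach(h,f), reach(f,j)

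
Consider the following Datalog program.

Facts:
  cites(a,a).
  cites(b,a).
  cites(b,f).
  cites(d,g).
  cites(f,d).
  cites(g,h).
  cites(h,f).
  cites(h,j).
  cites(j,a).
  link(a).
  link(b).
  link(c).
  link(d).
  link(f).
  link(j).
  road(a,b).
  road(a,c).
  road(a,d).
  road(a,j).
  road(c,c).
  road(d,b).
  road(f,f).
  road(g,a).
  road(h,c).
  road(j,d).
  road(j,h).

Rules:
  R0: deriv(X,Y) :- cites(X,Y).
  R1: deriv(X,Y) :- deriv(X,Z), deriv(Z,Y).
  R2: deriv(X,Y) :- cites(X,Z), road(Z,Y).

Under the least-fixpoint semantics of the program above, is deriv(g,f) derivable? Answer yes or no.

round 1: derive deriv(a,a) via R0 from cites(a,a)
round 1: derive deriv(b,a) via R0 from cites(b,a)
round 1: derive deriv(b,f) via R0 from cites(b,f)
round 1: derive deriv(d,g) via R0 from cites(d,g)
round 1: derive deriv(f,d) via R0 from cites(f,d)
round 1: derive deriv(g,h) via R0 from cites(g,h)
round 1: derive deriv(h,f) via R0 from cites(h,f)
round 1: derive deriv(h,j) via R0 from cites(h,j)
round 1: derive deriv(j,a) via R0 from cites(j,a)
round 1: derive deriv(a,b) via R2 from cites(a,a), road(a,b)
round 1: derive deriv(a,c) via R2 from cites(a,a), road(a,c)
round 1: derive deriv(a,d) via R2 from cites(a,a), road(a,d)
round 1: derive deriv(a,j) via R2 from cites(a,a), road(a,j)
round 1: derive deriv(b,b) via R2 from cites(b,a), road(a,b)
round 1: derive deriv(b,c) via R2 from cites(b,a), road(a,c)
round 1: derive deriv(b,d) via R2 from cites(b,a), road(a,d)
round 1: derive deriv(b,j) via R2 from cites(b,a), road(a,j)
round 1: derive deriv(d,a) via R2 from cites(d,g), road(g,a)
round 1: derive deriv(f,b) via R2 from cites(f,d), road(d,b)
round 1: derive deriv(g,c) via R2 from cites(g,h), road(h,c)
round 1: derive deriv(h,d) via R2 from cites(h,j), road(j,d)
round 1: derive deriv(h,h) via R2 from cites(h,j), road(j,h)
round 1: derive deriv(j,b) via R2 from cites(j,a), road(a,b)
round 1: derive deriv(j,c) via R2 from cites(j,a), road(a,c)
round 1: derive deriv(j,d) via R2 from cites(j,a), road(a,d)
round 1: derive deriv(j,j) via R2 from cites(j,a), road(a,j)
round 2: derive deriv(a,f) via R1 from deriv(a,b), deriv(b,f)
round 2: derive deriv(a,g) via R1 from deriv(a,d), deriv(d,g)
round 2: derive deriv(b,g) via R1 from deriv(b,d), deriv(d,g)
round 2: derive deriv(d,b) via R1 from deriv(d,a), deriv(a,b)
round 2: derive deriv(d,c) via R1 from deriv(d,a), deriv(a,c)
round 2: derive deriv(d,d) via R1 from deriv(d,a), deriv(a,d)
round 2: derive deriv(d,h) via R1 from deriv(d,g), deriv(g,h)
round 2: derive deriv(d,j) via R1 from deriv(d,a), deriv(a,j)
round 2: derive deriv(f,a) via R1 from deriv(f,b), deriv(b,a)
round 2: derive deriv(f,c) via R1 from deriv(f,b), deriv(b,c)
round 2: derive deriv(f,f) via R1 from deriv(f,b), deriv(b,f)
round 2: derive deriv(f,g) via R1 from deriv(f,d), deriv(d,g)
round 2: derive deriv(f,j) via R1 from deriv(f,b), deriv(b,j)
round 2: derive deriv(g,d) via R1 from deriv(g,h), deriv(h,d)
round 2: derive deriv(g,f) via R1 from deriv(g,h), deriv(h,f)
round 2: derive deriv(g,j) via R1 from deriv(g,h), deriv(h,j)
round 2: derive deriv(h,a) via R1 from deriv(h,d), deriv(d,a)
round 2: derive deriv(h,b) via R1 from deriv(h,f), deriv(f,b)
round 2: derive deriv(h,c) via R1 from deriv(h,j), deriv(j,c)
round 2: derive deriv(h,g) via R1 from deriv(h,d), deriv(d,g)
round 2: derive deriv(j,f) via R1 from deriv(j,b), deriv(b,f)
round 2: derive deriv(j,g) via R1 from deriv(j,d), deriv(d,g)
round 3: derive deriv(a,h) via R1 from deriv(a,d), deriv(d,h)
round 3: derive deriv(b,h) via R1 from deriv(b,d), deriv(d,h)
round 3: derive deriv(d,f) via R1 from deriv(d,a), deriv(a,f)
round 3: derive deriv(f,h) via R1 from deriv(f,d), deriv(d,h)
round 3: derive deriv(g,a) via R1 from deriv(g,d), deriv(d,a)
round 3: derive deriv(g,b) via R1 from deriv(g,d), deriv(d,b)
round 3: derive deriv(g,g) via R1 from deriv(g,d), deriv(d,g)
round 3: derive deriv(j,h) via R1 from deriv(j,d), deriv(d,h)

yes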